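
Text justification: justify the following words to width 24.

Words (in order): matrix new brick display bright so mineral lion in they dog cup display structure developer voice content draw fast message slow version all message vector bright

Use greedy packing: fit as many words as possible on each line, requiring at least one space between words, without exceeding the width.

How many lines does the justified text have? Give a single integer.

Answer: 7

Derivation:
Line 1: ['matrix', 'new', 'brick', 'display'] (min_width=24, slack=0)
Line 2: ['bright', 'so', 'mineral', 'lion'] (min_width=22, slack=2)
Line 3: ['in', 'they', 'dog', 'cup', 'display'] (min_width=23, slack=1)
Line 4: ['structure', 'developer'] (min_width=19, slack=5)
Line 5: ['voice', 'content', 'draw', 'fast'] (min_width=23, slack=1)
Line 6: ['message', 'slow', 'version', 'all'] (min_width=24, slack=0)
Line 7: ['message', 'vector', 'bright'] (min_width=21, slack=3)
Total lines: 7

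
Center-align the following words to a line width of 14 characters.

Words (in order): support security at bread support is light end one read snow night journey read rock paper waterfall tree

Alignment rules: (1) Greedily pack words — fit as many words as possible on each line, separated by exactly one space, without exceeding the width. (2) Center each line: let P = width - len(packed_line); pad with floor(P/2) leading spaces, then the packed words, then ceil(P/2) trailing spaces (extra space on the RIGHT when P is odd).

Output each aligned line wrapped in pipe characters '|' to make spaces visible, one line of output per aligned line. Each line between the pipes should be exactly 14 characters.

Line 1: ['support'] (min_width=7, slack=7)
Line 2: ['security', 'at'] (min_width=11, slack=3)
Line 3: ['bread', 'support'] (min_width=13, slack=1)
Line 4: ['is', 'light', 'end'] (min_width=12, slack=2)
Line 5: ['one', 'read', 'snow'] (min_width=13, slack=1)
Line 6: ['night', 'journey'] (min_width=13, slack=1)
Line 7: ['read', 'rock'] (min_width=9, slack=5)
Line 8: ['paper'] (min_width=5, slack=9)
Line 9: ['waterfall', 'tree'] (min_width=14, slack=0)

Answer: |   support    |
| security at  |
|bread support |
| is light end |
|one read snow |
|night journey |
|  read rock   |
|    paper     |
|waterfall tree|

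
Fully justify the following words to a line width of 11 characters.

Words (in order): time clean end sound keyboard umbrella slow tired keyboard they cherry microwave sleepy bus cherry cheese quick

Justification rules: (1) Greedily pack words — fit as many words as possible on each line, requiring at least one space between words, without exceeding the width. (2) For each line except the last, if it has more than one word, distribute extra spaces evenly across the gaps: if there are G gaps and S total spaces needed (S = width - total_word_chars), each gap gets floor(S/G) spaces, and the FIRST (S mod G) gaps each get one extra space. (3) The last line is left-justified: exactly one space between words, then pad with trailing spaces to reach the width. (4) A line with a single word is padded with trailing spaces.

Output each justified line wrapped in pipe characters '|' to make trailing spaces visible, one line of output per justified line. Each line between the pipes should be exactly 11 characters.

Answer: |time  clean|
|end   sound|
|keyboard   |
|umbrella   |
|slow  tired|
|keyboard   |
|they cherry|
|microwave  |
|sleepy  bus|
|cherry     |
|cheese     |
|quick      |

Derivation:
Line 1: ['time', 'clean'] (min_width=10, slack=1)
Line 2: ['end', 'sound'] (min_width=9, slack=2)
Line 3: ['keyboard'] (min_width=8, slack=3)
Line 4: ['umbrella'] (min_width=8, slack=3)
Line 5: ['slow', 'tired'] (min_width=10, slack=1)
Line 6: ['keyboard'] (min_width=8, slack=3)
Line 7: ['they', 'cherry'] (min_width=11, slack=0)
Line 8: ['microwave'] (min_width=9, slack=2)
Line 9: ['sleepy', 'bus'] (min_width=10, slack=1)
Line 10: ['cherry'] (min_width=6, slack=5)
Line 11: ['cheese'] (min_width=6, slack=5)
Line 12: ['quick'] (min_width=5, slack=6)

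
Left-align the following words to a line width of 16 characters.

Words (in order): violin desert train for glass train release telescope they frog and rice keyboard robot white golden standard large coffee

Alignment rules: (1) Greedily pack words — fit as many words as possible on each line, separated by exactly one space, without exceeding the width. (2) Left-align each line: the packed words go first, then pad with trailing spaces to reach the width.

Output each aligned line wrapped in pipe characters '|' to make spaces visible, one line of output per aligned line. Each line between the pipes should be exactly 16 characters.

Line 1: ['violin', 'desert'] (min_width=13, slack=3)
Line 2: ['train', 'for', 'glass'] (min_width=15, slack=1)
Line 3: ['train', 'release'] (min_width=13, slack=3)
Line 4: ['telescope', 'they'] (min_width=14, slack=2)
Line 5: ['frog', 'and', 'rice'] (min_width=13, slack=3)
Line 6: ['keyboard', 'robot'] (min_width=14, slack=2)
Line 7: ['white', 'golden'] (min_width=12, slack=4)
Line 8: ['standard', 'large'] (min_width=14, slack=2)
Line 9: ['coffee'] (min_width=6, slack=10)

Answer: |violin desert   |
|train for glass |
|train release   |
|telescope they  |
|frog and rice   |
|keyboard robot  |
|white golden    |
|standard large  |
|coffee          |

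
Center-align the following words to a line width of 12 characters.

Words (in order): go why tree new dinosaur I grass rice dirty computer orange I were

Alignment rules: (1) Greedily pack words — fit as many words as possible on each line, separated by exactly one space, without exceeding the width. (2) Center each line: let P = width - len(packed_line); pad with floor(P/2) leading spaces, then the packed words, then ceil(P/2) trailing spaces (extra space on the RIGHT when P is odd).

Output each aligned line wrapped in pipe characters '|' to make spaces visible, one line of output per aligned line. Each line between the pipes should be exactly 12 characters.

Line 1: ['go', 'why', 'tree'] (min_width=11, slack=1)
Line 2: ['new', 'dinosaur'] (min_width=12, slack=0)
Line 3: ['I', 'grass', 'rice'] (min_width=12, slack=0)
Line 4: ['dirty'] (min_width=5, slack=7)
Line 5: ['computer'] (min_width=8, slack=4)
Line 6: ['orange', 'I'] (min_width=8, slack=4)
Line 7: ['were'] (min_width=4, slack=8)

Answer: |go why tree |
|new dinosaur|
|I grass rice|
|   dirty    |
|  computer  |
|  orange I  |
|    were    |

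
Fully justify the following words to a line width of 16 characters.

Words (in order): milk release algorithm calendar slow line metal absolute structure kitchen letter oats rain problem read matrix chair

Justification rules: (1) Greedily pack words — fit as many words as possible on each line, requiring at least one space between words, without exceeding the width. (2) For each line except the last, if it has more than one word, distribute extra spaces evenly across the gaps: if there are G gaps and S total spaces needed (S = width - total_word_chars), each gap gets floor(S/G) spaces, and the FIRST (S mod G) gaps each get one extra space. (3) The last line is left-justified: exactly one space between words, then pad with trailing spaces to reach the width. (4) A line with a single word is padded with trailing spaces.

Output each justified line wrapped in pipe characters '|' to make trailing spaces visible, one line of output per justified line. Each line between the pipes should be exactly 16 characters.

Line 1: ['milk', 'release'] (min_width=12, slack=4)
Line 2: ['algorithm'] (min_width=9, slack=7)
Line 3: ['calendar', 'slow'] (min_width=13, slack=3)
Line 4: ['line', 'metal'] (min_width=10, slack=6)
Line 5: ['absolute'] (min_width=8, slack=8)
Line 6: ['structure'] (min_width=9, slack=7)
Line 7: ['kitchen', 'letter'] (min_width=14, slack=2)
Line 8: ['oats', 'rain'] (min_width=9, slack=7)
Line 9: ['problem', 'read'] (min_width=12, slack=4)
Line 10: ['matrix', 'chair'] (min_width=12, slack=4)

Answer: |milk     release|
|algorithm       |
|calendar    slow|
|line       metal|
|absolute        |
|structure       |
|kitchen   letter|
|oats        rain|
|problem     read|
|matrix chair    |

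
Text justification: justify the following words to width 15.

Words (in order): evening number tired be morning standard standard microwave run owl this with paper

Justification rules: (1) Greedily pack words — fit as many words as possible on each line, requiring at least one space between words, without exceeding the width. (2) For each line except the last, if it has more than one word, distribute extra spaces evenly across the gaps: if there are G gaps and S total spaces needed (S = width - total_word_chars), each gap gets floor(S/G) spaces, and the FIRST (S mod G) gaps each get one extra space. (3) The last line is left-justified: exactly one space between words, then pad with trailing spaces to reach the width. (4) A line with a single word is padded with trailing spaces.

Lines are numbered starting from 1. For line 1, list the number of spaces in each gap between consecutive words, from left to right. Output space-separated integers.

Line 1: ['evening', 'number'] (min_width=14, slack=1)
Line 2: ['tired', 'be'] (min_width=8, slack=7)
Line 3: ['morning'] (min_width=7, slack=8)
Line 4: ['standard'] (min_width=8, slack=7)
Line 5: ['standard'] (min_width=8, slack=7)
Line 6: ['microwave', 'run'] (min_width=13, slack=2)
Line 7: ['owl', 'this', 'with'] (min_width=13, slack=2)
Line 8: ['paper'] (min_width=5, slack=10)

Answer: 2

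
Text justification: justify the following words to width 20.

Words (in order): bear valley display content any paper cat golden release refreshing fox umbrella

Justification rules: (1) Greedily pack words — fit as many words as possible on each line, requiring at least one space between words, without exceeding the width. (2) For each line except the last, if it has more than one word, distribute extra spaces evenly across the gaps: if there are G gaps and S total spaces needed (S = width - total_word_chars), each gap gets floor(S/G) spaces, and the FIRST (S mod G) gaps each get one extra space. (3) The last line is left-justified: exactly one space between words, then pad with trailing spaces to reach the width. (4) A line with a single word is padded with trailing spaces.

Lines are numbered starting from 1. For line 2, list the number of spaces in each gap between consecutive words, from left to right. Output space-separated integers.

Answer: 3 2

Derivation:
Line 1: ['bear', 'valley', 'display'] (min_width=19, slack=1)
Line 2: ['content', 'any', 'paper'] (min_width=17, slack=3)
Line 3: ['cat', 'golden', 'release'] (min_width=18, slack=2)
Line 4: ['refreshing', 'fox'] (min_width=14, slack=6)
Line 5: ['umbrella'] (min_width=8, slack=12)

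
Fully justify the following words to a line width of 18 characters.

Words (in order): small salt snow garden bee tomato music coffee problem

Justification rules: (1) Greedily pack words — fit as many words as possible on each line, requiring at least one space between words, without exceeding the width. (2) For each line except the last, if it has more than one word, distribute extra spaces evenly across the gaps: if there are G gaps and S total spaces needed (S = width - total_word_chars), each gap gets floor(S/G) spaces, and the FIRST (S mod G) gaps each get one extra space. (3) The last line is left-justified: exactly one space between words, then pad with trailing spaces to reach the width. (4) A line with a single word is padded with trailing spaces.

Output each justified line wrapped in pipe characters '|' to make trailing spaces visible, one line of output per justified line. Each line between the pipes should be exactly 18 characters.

Answer: |small   salt  snow|
|garden  bee tomato|
|music       coffee|
|problem           |

Derivation:
Line 1: ['small', 'salt', 'snow'] (min_width=15, slack=3)
Line 2: ['garden', 'bee', 'tomato'] (min_width=17, slack=1)
Line 3: ['music', 'coffee'] (min_width=12, slack=6)
Line 4: ['problem'] (min_width=7, slack=11)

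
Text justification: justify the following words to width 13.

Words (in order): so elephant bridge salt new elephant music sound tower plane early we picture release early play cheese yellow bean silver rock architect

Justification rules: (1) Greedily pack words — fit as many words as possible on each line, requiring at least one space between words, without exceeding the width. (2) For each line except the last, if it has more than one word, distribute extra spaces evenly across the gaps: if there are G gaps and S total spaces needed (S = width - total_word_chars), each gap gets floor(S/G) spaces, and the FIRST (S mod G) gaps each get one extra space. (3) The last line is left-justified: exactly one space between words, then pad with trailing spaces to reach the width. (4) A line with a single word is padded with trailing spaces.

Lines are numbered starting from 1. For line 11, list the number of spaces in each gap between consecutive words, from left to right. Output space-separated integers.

Line 1: ['so', 'elephant'] (min_width=11, slack=2)
Line 2: ['bridge', 'salt'] (min_width=11, slack=2)
Line 3: ['new', 'elephant'] (min_width=12, slack=1)
Line 4: ['music', 'sound'] (min_width=11, slack=2)
Line 5: ['tower', 'plane'] (min_width=11, slack=2)
Line 6: ['early', 'we'] (min_width=8, slack=5)
Line 7: ['picture'] (min_width=7, slack=6)
Line 8: ['release', 'early'] (min_width=13, slack=0)
Line 9: ['play', 'cheese'] (min_width=11, slack=2)
Line 10: ['yellow', 'bean'] (min_width=11, slack=2)
Line 11: ['silver', 'rock'] (min_width=11, slack=2)
Line 12: ['architect'] (min_width=9, slack=4)

Answer: 3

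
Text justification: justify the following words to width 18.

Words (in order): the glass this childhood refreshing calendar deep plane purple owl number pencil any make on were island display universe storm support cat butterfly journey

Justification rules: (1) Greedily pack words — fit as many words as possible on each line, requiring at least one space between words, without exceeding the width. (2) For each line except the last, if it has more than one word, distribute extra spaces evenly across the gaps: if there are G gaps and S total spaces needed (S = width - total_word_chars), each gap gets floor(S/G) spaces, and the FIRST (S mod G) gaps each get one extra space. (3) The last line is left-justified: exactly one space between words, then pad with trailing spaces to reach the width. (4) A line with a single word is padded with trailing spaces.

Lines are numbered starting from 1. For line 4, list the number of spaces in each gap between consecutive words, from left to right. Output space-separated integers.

Answer: 6

Derivation:
Line 1: ['the', 'glass', 'this'] (min_width=14, slack=4)
Line 2: ['childhood'] (min_width=9, slack=9)
Line 3: ['refreshing'] (min_width=10, slack=8)
Line 4: ['calendar', 'deep'] (min_width=13, slack=5)
Line 5: ['plane', 'purple', 'owl'] (min_width=16, slack=2)
Line 6: ['number', 'pencil', 'any'] (min_width=17, slack=1)
Line 7: ['make', 'on', 'were'] (min_width=12, slack=6)
Line 8: ['island', 'display'] (min_width=14, slack=4)
Line 9: ['universe', 'storm'] (min_width=14, slack=4)
Line 10: ['support', 'cat'] (min_width=11, slack=7)
Line 11: ['butterfly', 'journey'] (min_width=17, slack=1)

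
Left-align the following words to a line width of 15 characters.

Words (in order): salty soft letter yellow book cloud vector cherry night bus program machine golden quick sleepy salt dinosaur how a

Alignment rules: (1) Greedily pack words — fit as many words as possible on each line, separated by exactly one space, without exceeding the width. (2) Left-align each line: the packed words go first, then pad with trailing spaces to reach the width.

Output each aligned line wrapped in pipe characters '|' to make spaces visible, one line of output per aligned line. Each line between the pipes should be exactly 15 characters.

Line 1: ['salty', 'soft'] (min_width=10, slack=5)
Line 2: ['letter', 'yellow'] (min_width=13, slack=2)
Line 3: ['book', 'cloud'] (min_width=10, slack=5)
Line 4: ['vector', 'cherry'] (min_width=13, slack=2)
Line 5: ['night', 'bus'] (min_width=9, slack=6)
Line 6: ['program', 'machine'] (min_width=15, slack=0)
Line 7: ['golden', 'quick'] (min_width=12, slack=3)
Line 8: ['sleepy', 'salt'] (min_width=11, slack=4)
Line 9: ['dinosaur', 'how', 'a'] (min_width=14, slack=1)

Answer: |salty soft     |
|letter yellow  |
|book cloud     |
|vector cherry  |
|night bus      |
|program machine|
|golden quick   |
|sleepy salt    |
|dinosaur how a |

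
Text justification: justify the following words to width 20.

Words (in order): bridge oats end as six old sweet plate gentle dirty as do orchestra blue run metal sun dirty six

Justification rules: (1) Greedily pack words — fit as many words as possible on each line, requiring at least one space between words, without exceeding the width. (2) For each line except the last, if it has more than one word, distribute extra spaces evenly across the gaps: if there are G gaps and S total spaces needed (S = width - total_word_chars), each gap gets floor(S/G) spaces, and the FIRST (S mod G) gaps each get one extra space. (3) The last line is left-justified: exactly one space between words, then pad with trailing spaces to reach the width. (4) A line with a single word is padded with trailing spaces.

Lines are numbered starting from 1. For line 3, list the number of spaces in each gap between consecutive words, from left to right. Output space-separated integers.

Line 1: ['bridge', 'oats', 'end', 'as'] (min_width=18, slack=2)
Line 2: ['six', 'old', 'sweet', 'plate'] (min_width=19, slack=1)
Line 3: ['gentle', 'dirty', 'as', 'do'] (min_width=18, slack=2)
Line 4: ['orchestra', 'blue', 'run'] (min_width=18, slack=2)
Line 5: ['metal', 'sun', 'dirty', 'six'] (min_width=19, slack=1)

Answer: 2 2 1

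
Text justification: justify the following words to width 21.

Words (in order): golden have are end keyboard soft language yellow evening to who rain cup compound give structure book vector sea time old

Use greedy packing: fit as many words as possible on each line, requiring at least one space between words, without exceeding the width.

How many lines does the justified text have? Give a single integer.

Line 1: ['golden', 'have', 'are', 'end'] (min_width=19, slack=2)
Line 2: ['keyboard', 'soft'] (min_width=13, slack=8)
Line 3: ['language', 'yellow'] (min_width=15, slack=6)
Line 4: ['evening', 'to', 'who', 'rain'] (min_width=19, slack=2)
Line 5: ['cup', 'compound', 'give'] (min_width=17, slack=4)
Line 6: ['structure', 'book', 'vector'] (min_width=21, slack=0)
Line 7: ['sea', 'time', 'old'] (min_width=12, slack=9)
Total lines: 7

Answer: 7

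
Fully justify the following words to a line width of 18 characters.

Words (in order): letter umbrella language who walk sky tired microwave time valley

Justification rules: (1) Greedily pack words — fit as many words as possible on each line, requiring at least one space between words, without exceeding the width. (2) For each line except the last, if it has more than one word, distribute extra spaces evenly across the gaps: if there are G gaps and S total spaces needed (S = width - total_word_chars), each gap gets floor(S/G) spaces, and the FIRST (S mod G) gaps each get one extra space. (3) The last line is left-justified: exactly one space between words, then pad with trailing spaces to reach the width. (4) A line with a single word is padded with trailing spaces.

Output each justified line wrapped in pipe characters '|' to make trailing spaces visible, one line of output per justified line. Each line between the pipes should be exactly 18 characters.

Line 1: ['letter', 'umbrella'] (min_width=15, slack=3)
Line 2: ['language', 'who', 'walk'] (min_width=17, slack=1)
Line 3: ['sky', 'tired'] (min_width=9, slack=9)
Line 4: ['microwave', 'time'] (min_width=14, slack=4)
Line 5: ['valley'] (min_width=6, slack=12)

Answer: |letter    umbrella|
|language  who walk|
|sky          tired|
|microwave     time|
|valley            |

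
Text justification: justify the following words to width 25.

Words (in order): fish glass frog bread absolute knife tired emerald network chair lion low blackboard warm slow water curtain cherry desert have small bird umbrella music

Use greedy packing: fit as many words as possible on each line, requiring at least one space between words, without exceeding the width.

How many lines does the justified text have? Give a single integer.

Answer: 7

Derivation:
Line 1: ['fish', 'glass', 'frog', 'bread'] (min_width=21, slack=4)
Line 2: ['absolute', 'knife', 'tired'] (min_width=20, slack=5)
Line 3: ['emerald', 'network', 'chair'] (min_width=21, slack=4)
Line 4: ['lion', 'low', 'blackboard', 'warm'] (min_width=24, slack=1)
Line 5: ['slow', 'water', 'curtain', 'cherry'] (min_width=25, slack=0)
Line 6: ['desert', 'have', 'small', 'bird'] (min_width=22, slack=3)
Line 7: ['umbrella', 'music'] (min_width=14, slack=11)
Total lines: 7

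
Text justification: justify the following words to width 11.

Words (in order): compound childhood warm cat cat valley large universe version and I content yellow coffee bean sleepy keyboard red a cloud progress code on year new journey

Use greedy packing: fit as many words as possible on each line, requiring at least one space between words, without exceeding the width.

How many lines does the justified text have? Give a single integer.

Answer: 17

Derivation:
Line 1: ['compound'] (min_width=8, slack=3)
Line 2: ['childhood'] (min_width=9, slack=2)
Line 3: ['warm', 'cat'] (min_width=8, slack=3)
Line 4: ['cat', 'valley'] (min_width=10, slack=1)
Line 5: ['large'] (min_width=5, slack=6)
Line 6: ['universe'] (min_width=8, slack=3)
Line 7: ['version', 'and'] (min_width=11, slack=0)
Line 8: ['I', 'content'] (min_width=9, slack=2)
Line 9: ['yellow'] (min_width=6, slack=5)
Line 10: ['coffee', 'bean'] (min_width=11, slack=0)
Line 11: ['sleepy'] (min_width=6, slack=5)
Line 12: ['keyboard'] (min_width=8, slack=3)
Line 13: ['red', 'a', 'cloud'] (min_width=11, slack=0)
Line 14: ['progress'] (min_width=8, slack=3)
Line 15: ['code', 'on'] (min_width=7, slack=4)
Line 16: ['year', 'new'] (min_width=8, slack=3)
Line 17: ['journey'] (min_width=7, slack=4)
Total lines: 17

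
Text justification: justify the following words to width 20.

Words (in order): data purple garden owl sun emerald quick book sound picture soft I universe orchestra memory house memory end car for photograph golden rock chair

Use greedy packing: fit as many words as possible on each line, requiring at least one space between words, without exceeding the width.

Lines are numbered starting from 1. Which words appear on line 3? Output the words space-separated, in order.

Answer: quick book sound

Derivation:
Line 1: ['data', 'purple', 'garden'] (min_width=18, slack=2)
Line 2: ['owl', 'sun', 'emerald'] (min_width=15, slack=5)
Line 3: ['quick', 'book', 'sound'] (min_width=16, slack=4)
Line 4: ['picture', 'soft', 'I'] (min_width=14, slack=6)
Line 5: ['universe', 'orchestra'] (min_width=18, slack=2)
Line 6: ['memory', 'house', 'memory'] (min_width=19, slack=1)
Line 7: ['end', 'car', 'for'] (min_width=11, slack=9)
Line 8: ['photograph', 'golden'] (min_width=17, slack=3)
Line 9: ['rock', 'chair'] (min_width=10, slack=10)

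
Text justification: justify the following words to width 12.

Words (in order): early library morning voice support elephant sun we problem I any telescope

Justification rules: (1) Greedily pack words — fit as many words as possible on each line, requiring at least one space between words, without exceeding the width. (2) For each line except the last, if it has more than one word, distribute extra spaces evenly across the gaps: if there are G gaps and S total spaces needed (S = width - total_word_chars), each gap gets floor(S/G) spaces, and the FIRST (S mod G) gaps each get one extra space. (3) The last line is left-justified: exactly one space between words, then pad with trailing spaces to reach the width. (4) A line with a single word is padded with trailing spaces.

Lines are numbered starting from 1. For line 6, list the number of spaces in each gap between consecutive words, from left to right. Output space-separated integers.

Answer: 1

Derivation:
Line 1: ['early'] (min_width=5, slack=7)
Line 2: ['library'] (min_width=7, slack=5)
Line 3: ['morning'] (min_width=7, slack=5)
Line 4: ['voice'] (min_width=5, slack=7)
Line 5: ['support'] (min_width=7, slack=5)
Line 6: ['elephant', 'sun'] (min_width=12, slack=0)
Line 7: ['we', 'problem', 'I'] (min_width=12, slack=0)
Line 8: ['any'] (min_width=3, slack=9)
Line 9: ['telescope'] (min_width=9, slack=3)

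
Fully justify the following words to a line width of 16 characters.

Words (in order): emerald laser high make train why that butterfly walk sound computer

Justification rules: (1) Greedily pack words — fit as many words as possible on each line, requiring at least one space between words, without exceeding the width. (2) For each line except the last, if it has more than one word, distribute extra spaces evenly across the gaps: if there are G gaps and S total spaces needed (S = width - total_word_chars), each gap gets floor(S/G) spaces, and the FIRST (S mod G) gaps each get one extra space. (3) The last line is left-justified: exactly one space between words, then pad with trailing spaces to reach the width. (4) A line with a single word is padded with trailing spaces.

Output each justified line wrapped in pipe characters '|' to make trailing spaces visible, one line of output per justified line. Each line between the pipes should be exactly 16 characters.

Answer: |emerald    laser|
|high  make train|
|why         that|
|butterfly   walk|
|sound computer  |

Derivation:
Line 1: ['emerald', 'laser'] (min_width=13, slack=3)
Line 2: ['high', 'make', 'train'] (min_width=15, slack=1)
Line 3: ['why', 'that'] (min_width=8, slack=8)
Line 4: ['butterfly', 'walk'] (min_width=14, slack=2)
Line 5: ['sound', 'computer'] (min_width=14, slack=2)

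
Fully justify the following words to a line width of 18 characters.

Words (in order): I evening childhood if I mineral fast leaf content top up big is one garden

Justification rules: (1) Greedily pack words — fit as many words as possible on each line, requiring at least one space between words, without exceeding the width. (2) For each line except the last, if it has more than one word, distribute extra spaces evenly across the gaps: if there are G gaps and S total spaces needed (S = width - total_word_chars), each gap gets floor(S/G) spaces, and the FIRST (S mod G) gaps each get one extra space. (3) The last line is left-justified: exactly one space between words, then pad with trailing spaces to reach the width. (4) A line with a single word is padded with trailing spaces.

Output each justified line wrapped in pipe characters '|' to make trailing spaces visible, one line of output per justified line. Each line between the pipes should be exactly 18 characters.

Line 1: ['I', 'evening'] (min_width=9, slack=9)
Line 2: ['childhood', 'if', 'I'] (min_width=14, slack=4)
Line 3: ['mineral', 'fast', 'leaf'] (min_width=17, slack=1)
Line 4: ['content', 'top', 'up', 'big'] (min_width=18, slack=0)
Line 5: ['is', 'one', 'garden'] (min_width=13, slack=5)

Answer: |I          evening|
|childhood   if   I|
|mineral  fast leaf|
|content top up big|
|is one garden     |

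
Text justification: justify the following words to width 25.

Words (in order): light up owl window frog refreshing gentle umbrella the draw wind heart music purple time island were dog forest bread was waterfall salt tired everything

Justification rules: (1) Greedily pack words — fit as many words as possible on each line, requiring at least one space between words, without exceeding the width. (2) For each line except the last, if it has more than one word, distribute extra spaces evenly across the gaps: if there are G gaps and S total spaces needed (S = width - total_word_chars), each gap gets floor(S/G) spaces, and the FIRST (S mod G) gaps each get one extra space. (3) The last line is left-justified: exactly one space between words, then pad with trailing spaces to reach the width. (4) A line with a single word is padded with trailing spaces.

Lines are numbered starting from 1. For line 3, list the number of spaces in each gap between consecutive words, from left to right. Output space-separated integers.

Line 1: ['light', 'up', 'owl', 'window', 'frog'] (min_width=24, slack=1)
Line 2: ['refreshing', 'gentle'] (min_width=17, slack=8)
Line 3: ['umbrella', 'the', 'draw', 'wind'] (min_width=22, slack=3)
Line 4: ['heart', 'music', 'purple', 'time'] (min_width=23, slack=2)
Line 5: ['island', 'were', 'dog', 'forest'] (min_width=22, slack=3)
Line 6: ['bread', 'was', 'waterfall', 'salt'] (min_width=24, slack=1)
Line 7: ['tired', 'everything'] (min_width=16, slack=9)

Answer: 2 2 2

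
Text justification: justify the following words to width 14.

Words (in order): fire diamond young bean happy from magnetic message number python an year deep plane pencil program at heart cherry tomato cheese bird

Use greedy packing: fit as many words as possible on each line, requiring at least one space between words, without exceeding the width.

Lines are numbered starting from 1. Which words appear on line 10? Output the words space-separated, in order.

Answer: cherry tomato

Derivation:
Line 1: ['fire', 'diamond'] (min_width=12, slack=2)
Line 2: ['young', 'bean'] (min_width=10, slack=4)
Line 3: ['happy', 'from'] (min_width=10, slack=4)
Line 4: ['magnetic'] (min_width=8, slack=6)
Line 5: ['message', 'number'] (min_width=14, slack=0)
Line 6: ['python', 'an', 'year'] (min_width=14, slack=0)
Line 7: ['deep', 'plane'] (min_width=10, slack=4)
Line 8: ['pencil', 'program'] (min_width=14, slack=0)
Line 9: ['at', 'heart'] (min_width=8, slack=6)
Line 10: ['cherry', 'tomato'] (min_width=13, slack=1)
Line 11: ['cheese', 'bird'] (min_width=11, slack=3)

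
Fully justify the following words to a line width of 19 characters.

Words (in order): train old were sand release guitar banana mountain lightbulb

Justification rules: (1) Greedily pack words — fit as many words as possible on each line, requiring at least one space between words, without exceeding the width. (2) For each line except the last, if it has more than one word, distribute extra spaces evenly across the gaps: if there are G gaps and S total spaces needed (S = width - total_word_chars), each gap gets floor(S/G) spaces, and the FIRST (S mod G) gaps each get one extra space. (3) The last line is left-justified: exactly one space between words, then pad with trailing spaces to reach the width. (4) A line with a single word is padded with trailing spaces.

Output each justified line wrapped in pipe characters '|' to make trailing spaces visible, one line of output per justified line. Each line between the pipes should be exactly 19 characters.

Line 1: ['train', 'old', 'were', 'sand'] (min_width=19, slack=0)
Line 2: ['release', 'guitar'] (min_width=14, slack=5)
Line 3: ['banana', 'mountain'] (min_width=15, slack=4)
Line 4: ['lightbulb'] (min_width=9, slack=10)

Answer: |train old were sand|
|release      guitar|
|banana     mountain|
|lightbulb          |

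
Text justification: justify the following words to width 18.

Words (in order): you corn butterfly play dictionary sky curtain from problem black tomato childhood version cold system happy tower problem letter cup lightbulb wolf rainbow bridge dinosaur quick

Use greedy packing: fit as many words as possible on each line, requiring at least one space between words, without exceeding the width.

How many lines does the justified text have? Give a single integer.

Line 1: ['you', 'corn', 'butterfly'] (min_width=18, slack=0)
Line 2: ['play', 'dictionary'] (min_width=15, slack=3)
Line 3: ['sky', 'curtain', 'from'] (min_width=16, slack=2)
Line 4: ['problem', 'black'] (min_width=13, slack=5)
Line 5: ['tomato', 'childhood'] (min_width=16, slack=2)
Line 6: ['version', 'cold'] (min_width=12, slack=6)
Line 7: ['system', 'happy', 'tower'] (min_width=18, slack=0)
Line 8: ['problem', 'letter', 'cup'] (min_width=18, slack=0)
Line 9: ['lightbulb', 'wolf'] (min_width=14, slack=4)
Line 10: ['rainbow', 'bridge'] (min_width=14, slack=4)
Line 11: ['dinosaur', 'quick'] (min_width=14, slack=4)
Total lines: 11

Answer: 11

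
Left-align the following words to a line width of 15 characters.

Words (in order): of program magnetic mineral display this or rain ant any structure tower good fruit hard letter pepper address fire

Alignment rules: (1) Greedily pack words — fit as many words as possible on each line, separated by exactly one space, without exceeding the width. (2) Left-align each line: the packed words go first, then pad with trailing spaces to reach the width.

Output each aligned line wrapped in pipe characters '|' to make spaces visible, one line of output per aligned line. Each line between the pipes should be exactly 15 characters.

Answer: |of program     |
|magnetic       |
|mineral display|
|this or rain   |
|ant any        |
|structure tower|
|good fruit hard|
|letter pepper  |
|address fire   |

Derivation:
Line 1: ['of', 'program'] (min_width=10, slack=5)
Line 2: ['magnetic'] (min_width=8, slack=7)
Line 3: ['mineral', 'display'] (min_width=15, slack=0)
Line 4: ['this', 'or', 'rain'] (min_width=12, slack=3)
Line 5: ['ant', 'any'] (min_width=7, slack=8)
Line 6: ['structure', 'tower'] (min_width=15, slack=0)
Line 7: ['good', 'fruit', 'hard'] (min_width=15, slack=0)
Line 8: ['letter', 'pepper'] (min_width=13, slack=2)
Line 9: ['address', 'fire'] (min_width=12, slack=3)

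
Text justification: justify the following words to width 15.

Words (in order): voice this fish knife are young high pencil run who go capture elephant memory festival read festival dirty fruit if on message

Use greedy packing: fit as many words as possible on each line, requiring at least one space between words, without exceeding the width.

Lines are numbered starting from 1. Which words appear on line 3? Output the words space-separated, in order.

Answer: high pencil run

Derivation:
Line 1: ['voice', 'this', 'fish'] (min_width=15, slack=0)
Line 2: ['knife', 'are', 'young'] (min_width=15, slack=0)
Line 3: ['high', 'pencil', 'run'] (min_width=15, slack=0)
Line 4: ['who', 'go', 'capture'] (min_width=14, slack=1)
Line 5: ['elephant', 'memory'] (min_width=15, slack=0)
Line 6: ['festival', 'read'] (min_width=13, slack=2)
Line 7: ['festival', 'dirty'] (min_width=14, slack=1)
Line 8: ['fruit', 'if', 'on'] (min_width=11, slack=4)
Line 9: ['message'] (min_width=7, slack=8)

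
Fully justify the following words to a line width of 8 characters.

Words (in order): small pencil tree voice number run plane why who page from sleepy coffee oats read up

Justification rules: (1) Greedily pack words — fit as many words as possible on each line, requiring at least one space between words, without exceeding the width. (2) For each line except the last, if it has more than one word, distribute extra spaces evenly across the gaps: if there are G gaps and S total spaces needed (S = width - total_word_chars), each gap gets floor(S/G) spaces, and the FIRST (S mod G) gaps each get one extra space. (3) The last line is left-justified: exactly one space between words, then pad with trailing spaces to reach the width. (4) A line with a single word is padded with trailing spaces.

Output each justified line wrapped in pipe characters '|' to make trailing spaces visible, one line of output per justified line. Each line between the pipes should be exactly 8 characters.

Answer: |small   |
|pencil  |
|tree    |
|voice   |
|number  |
|run     |
|plane   |
|why  who|
|page    |
|from    |
|sleepy  |
|coffee  |
|oats    |
|read up |

Derivation:
Line 1: ['small'] (min_width=5, slack=3)
Line 2: ['pencil'] (min_width=6, slack=2)
Line 3: ['tree'] (min_width=4, slack=4)
Line 4: ['voice'] (min_width=5, slack=3)
Line 5: ['number'] (min_width=6, slack=2)
Line 6: ['run'] (min_width=3, slack=5)
Line 7: ['plane'] (min_width=5, slack=3)
Line 8: ['why', 'who'] (min_width=7, slack=1)
Line 9: ['page'] (min_width=4, slack=4)
Line 10: ['from'] (min_width=4, slack=4)
Line 11: ['sleepy'] (min_width=6, slack=2)
Line 12: ['coffee'] (min_width=6, slack=2)
Line 13: ['oats'] (min_width=4, slack=4)
Line 14: ['read', 'up'] (min_width=7, slack=1)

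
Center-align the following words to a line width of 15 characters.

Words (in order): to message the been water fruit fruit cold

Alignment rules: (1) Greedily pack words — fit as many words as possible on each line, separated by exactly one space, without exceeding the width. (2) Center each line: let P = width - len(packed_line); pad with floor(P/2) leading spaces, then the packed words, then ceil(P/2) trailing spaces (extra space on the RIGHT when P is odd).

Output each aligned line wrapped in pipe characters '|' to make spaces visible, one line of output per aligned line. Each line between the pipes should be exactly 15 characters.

Answer: |to message the |
|  been water   |
|  fruit fruit  |
|     cold      |

Derivation:
Line 1: ['to', 'message', 'the'] (min_width=14, slack=1)
Line 2: ['been', 'water'] (min_width=10, slack=5)
Line 3: ['fruit', 'fruit'] (min_width=11, slack=4)
Line 4: ['cold'] (min_width=4, slack=11)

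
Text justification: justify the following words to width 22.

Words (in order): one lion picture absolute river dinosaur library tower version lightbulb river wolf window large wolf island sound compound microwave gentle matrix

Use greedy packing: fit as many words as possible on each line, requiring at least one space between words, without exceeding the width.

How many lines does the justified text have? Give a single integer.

Line 1: ['one', 'lion', 'picture'] (min_width=16, slack=6)
Line 2: ['absolute', 'river'] (min_width=14, slack=8)
Line 3: ['dinosaur', 'library', 'tower'] (min_width=22, slack=0)
Line 4: ['version', 'lightbulb'] (min_width=17, slack=5)
Line 5: ['river', 'wolf', 'window'] (min_width=17, slack=5)
Line 6: ['large', 'wolf', 'island'] (min_width=17, slack=5)
Line 7: ['sound', 'compound'] (min_width=14, slack=8)
Line 8: ['microwave', 'gentle'] (min_width=16, slack=6)
Line 9: ['matrix'] (min_width=6, slack=16)
Total lines: 9

Answer: 9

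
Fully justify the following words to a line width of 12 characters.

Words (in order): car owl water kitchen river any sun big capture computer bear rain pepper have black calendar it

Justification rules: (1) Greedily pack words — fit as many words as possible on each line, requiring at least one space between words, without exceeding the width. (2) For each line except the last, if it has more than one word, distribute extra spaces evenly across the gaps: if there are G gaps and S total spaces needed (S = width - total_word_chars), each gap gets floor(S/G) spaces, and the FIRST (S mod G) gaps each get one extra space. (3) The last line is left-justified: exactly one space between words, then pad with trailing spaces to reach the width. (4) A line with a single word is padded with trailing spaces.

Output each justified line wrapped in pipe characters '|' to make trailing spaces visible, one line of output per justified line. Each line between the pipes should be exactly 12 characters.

Line 1: ['car', 'owl'] (min_width=7, slack=5)
Line 2: ['water'] (min_width=5, slack=7)
Line 3: ['kitchen'] (min_width=7, slack=5)
Line 4: ['river', 'any'] (min_width=9, slack=3)
Line 5: ['sun', 'big'] (min_width=7, slack=5)
Line 6: ['capture'] (min_width=7, slack=5)
Line 7: ['computer'] (min_width=8, slack=4)
Line 8: ['bear', 'rain'] (min_width=9, slack=3)
Line 9: ['pepper', 'have'] (min_width=11, slack=1)
Line 10: ['black'] (min_width=5, slack=7)
Line 11: ['calendar', 'it'] (min_width=11, slack=1)

Answer: |car      owl|
|water       |
|kitchen     |
|river    any|
|sun      big|
|capture     |
|computer    |
|bear    rain|
|pepper  have|
|black       |
|calendar it |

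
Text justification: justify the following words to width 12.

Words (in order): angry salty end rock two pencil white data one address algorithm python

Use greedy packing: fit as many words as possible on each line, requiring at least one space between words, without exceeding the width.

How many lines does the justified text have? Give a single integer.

Line 1: ['angry', 'salty'] (min_width=11, slack=1)
Line 2: ['end', 'rock', 'two'] (min_width=12, slack=0)
Line 3: ['pencil', 'white'] (min_width=12, slack=0)
Line 4: ['data', 'one'] (min_width=8, slack=4)
Line 5: ['address'] (min_width=7, slack=5)
Line 6: ['algorithm'] (min_width=9, slack=3)
Line 7: ['python'] (min_width=6, slack=6)
Total lines: 7

Answer: 7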